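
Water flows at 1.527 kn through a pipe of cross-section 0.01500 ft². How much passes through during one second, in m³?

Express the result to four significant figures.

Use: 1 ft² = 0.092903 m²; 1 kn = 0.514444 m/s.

1.527 kn × 0.514444 → 0.785556 m/s
0.01500 ft² × 0.092903 → 0.00139354 m²
V = v × A × t = 0.785556 m/s × 0.00139354 m² × 1 s = 0.0010947 m³

0.001095 m³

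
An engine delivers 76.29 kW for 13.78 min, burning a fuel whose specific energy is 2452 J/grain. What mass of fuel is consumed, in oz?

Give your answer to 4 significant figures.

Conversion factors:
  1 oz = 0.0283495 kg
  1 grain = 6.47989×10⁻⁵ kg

58.80 oz

76.29 kW → 76290 W
13.78 min → 826.8 s
E = P × t = 76290 × 826.8 = 6.30766×10⁷ J
2452 J/grain → 3.78401×10⁷ J/kg
m = E / e_s = 6.30766×10⁷ / 3.78401×10⁷ = 1.66692 kg
In oz: 1.66692 / 0.0283495 = 58.7989 oz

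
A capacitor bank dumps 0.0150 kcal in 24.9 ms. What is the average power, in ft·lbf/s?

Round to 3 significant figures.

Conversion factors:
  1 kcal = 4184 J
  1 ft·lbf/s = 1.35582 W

1860 ft·lbf/s

0.0150 kcal × 4184 → 62.76 J
24.9 ms × 0.001 → 0.0249 s
P = E / t = 62.76 J / 0.0249 s = 2520.48 W
2520.48 W ÷ (1.35582 W/ft·lbf/s) = 1859.01 ft·lbf/s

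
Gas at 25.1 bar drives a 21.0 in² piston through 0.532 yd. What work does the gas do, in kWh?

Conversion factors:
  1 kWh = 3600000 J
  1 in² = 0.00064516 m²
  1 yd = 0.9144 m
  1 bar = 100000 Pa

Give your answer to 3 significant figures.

0.00460 kWh

25.1 bar → 2.51×10⁶ Pa
21.0 in² → 0.0135484 m²
F = P × A = 2.51×10⁶ × 0.0135484 = 34006.5 N
0.532 yd → 0.486461 m
W = F × d = 34006.5 × 0.486461 = 16542.8 J
In kWh: 16542.8 / 3600000 = 0.00459522 kWh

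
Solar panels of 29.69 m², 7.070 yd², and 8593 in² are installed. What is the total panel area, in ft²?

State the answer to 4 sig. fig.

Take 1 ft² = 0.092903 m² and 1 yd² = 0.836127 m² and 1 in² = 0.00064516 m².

29.69 m² (already m²)
7.070 yd² × 0.836127 = 5.91142 m²
8593 in² × 0.00064516 = 5.54386 m²
Combined: 29.69 + 5.91142 + 5.54386 = 41.1453 m²
In ft²: 41.1453 / 0.092903 = 442.885 ft²

442.9 ft²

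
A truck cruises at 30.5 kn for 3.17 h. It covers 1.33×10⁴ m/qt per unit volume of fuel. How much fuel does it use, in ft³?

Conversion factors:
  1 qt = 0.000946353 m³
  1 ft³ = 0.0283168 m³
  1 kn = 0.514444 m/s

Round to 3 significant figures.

0.450 ft³

30.5 kn → 15.6905 m/s
3.17 h → 11412 s
d = v × t = 15.6905 × 11412 = 179060 m
1.33×10⁴ m/qt → 1.4054×10⁷ m/m³
V = d / (distance per unit fuel) = 179060 / 1.4054×10⁷ = 0.0127409 m³
In ft³: 0.0127409 / 0.0283168 = 0.449941 ft³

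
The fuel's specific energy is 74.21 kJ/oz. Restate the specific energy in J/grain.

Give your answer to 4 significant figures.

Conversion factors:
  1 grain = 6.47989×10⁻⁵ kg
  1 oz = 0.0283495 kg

74.21 kJ/oz × 1000 J/kJ ÷ 0.0283495 kg/oz = 2.61768×10⁶ J/kg
2.61768×10⁶ J/kg × 6.47989×10⁻⁵ kg/grain = 169.623 J/grain

169.6 J/grain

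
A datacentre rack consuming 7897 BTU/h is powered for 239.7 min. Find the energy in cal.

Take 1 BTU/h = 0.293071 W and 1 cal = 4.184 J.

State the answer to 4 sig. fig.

7.955×10⁶ cal

7897 BTU/h × 0.293071 → 2314.38 W
239.7 min × 60 → 14382 s
E = P × t = 2314.38 W × 14382 s = 3.32854×10⁷ J
3.32854×10⁷ J ÷ (4.184 J/cal) = 7.9554×10⁶ cal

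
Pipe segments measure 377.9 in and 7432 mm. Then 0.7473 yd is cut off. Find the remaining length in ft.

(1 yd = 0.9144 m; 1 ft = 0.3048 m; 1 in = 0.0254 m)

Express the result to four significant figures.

53.63 ft

377.9 in × 0.0254 = 9.59866 m
7432 mm × 0.001 = 7.432 m
0.7473 yd × 0.9144 = 0.683331 m
Result: 9.59866 + 7.432 − 0.683331 = 16.3473 m
In ft: 16.3473 / 0.3048 = 53.6329 ft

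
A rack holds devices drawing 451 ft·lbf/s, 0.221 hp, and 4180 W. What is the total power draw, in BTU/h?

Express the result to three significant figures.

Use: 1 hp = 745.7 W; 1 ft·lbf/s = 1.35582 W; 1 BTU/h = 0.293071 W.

1.69×10⁴ BTU/h

451 ft·lbf/s × 1.35582 = 611.475 W
0.221 hp × 745.7 = 164.8 W
4180 W (already W)
Sum: 611.475 + 164.8 + 4180 = 4956.27 W
In BTU/h: 4956.27 / 0.293071 = 16911.5 BTU/h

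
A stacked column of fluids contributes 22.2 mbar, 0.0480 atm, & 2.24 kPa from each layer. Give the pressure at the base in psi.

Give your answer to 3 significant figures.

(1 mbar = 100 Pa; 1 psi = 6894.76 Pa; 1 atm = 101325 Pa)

22.2 mbar × 100 = 2220 Pa
0.0480 atm × 101325 = 4863.6 Pa
2.24 kPa × 1000 = 2240 Pa
Total: 2220 + 4863.6 + 2240 = 9323.6 Pa
In psi: 9323.6 / 6894.76 = 1.35227 psi

1.35 psi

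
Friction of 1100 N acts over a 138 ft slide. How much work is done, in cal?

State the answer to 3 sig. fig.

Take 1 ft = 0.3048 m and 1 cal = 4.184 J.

1.11×10⁴ cal

138 ft × 0.3048 → 42.0624 m
W = F × d = 1100 N × 42.0624 m = 46268.6 J
46268.6 J ÷ (4.184 J/cal) = 11058.5 cal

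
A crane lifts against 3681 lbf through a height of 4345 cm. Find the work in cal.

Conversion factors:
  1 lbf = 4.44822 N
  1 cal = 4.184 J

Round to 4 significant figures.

3681 lbf × 4.44822 → 16373.9 N
4345 cm × 0.01 → 43.45 m
W = F × d = 16373.9 N × 43.45 m = 711446 J
711446 J ÷ (4.184 J/cal) = 170040 cal

1.700×10⁵ cal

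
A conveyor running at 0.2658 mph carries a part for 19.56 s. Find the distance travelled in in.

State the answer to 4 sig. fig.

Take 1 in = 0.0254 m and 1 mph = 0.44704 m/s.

0.2658 mph × 0.44704 → 0.118823 m/s
d = v × t = 0.118823 m/s × 19.56 s = 2.32418 m
2.32418 m ÷ (0.0254 m/in) = 91.5031 in

91.50 in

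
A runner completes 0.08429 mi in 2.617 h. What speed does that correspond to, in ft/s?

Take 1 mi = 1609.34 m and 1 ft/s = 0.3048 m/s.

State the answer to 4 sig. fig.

0.08429 mi × 1609.34 = 135.651 m
2.617 h × 3600 = 9421.2 s
v = d / t = 135.651 m / 9421.2 s = 0.0143985 m/s
0.0143985 m/s ÷ (0.3048 m/s/ft/s) = 0.0472392 ft/s

0.04724 ft/s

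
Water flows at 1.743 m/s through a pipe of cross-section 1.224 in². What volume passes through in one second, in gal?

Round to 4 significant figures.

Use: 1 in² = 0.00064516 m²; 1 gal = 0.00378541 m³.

1.224 in² × 0.00064516 → 7.89676×10⁻⁴ m²
V = v × A × t = 1.743 m/s × 7.89676×10⁻⁴ m² × 1 s = 0.00137641 m³
0.00137641 m³ ÷ (0.00378541 m³/gal) = 0.363609 gal

0.3636 gal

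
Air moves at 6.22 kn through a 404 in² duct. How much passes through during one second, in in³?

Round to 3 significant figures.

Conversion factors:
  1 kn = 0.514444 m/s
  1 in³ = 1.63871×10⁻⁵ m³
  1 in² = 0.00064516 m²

5.09×10⁴ in³

6.22 kn × 0.514444 = 3.19984 m/s
404 in² × 0.00064516 = 0.260645 m²
V = v × A × t = 3.19984 m/s × 0.260645 m² × 1 s = 0.834022 m³
0.834022 m³ ÷ (1.63871×10⁻⁵ m³/in³) = 50895 in³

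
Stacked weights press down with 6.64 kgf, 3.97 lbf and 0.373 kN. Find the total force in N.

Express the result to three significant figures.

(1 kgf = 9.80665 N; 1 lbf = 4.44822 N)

456 N

6.64 kgf × 9.80665 = 65.1162 N
3.97 lbf × 4.44822 = 17.6594 N
0.373 kN × 1000 = 373 N
Sum: 65.1162 + 17.6594 + 373 = 455.776 N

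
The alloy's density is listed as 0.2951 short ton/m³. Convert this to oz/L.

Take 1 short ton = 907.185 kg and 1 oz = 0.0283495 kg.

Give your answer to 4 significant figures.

0.2951 short ton/m³ × 907.185 kg/short ton = 267.71 kg/m³
267.71 kg/m³ ÷ 0.0283495 kg/oz × 0.001 m³/L = 9.4432 oz/L

9.443 oz/L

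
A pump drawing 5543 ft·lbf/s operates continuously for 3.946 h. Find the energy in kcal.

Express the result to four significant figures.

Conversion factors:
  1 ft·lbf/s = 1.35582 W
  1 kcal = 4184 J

5543 ft·lbf/s × 1.35582 = 7515.31 W
3.946 h × 3600 = 14205.6 s
E = P × t = 7515.31 W × 14205.6 s = 1.06759×10⁸ J
1.06759×10⁸ J ÷ (4184 J/kcal) = 25516 kcal

2.552×10⁴ kcal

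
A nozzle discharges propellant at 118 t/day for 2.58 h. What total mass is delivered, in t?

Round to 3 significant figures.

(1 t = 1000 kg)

12.7 t

118 t/day → 1.36574 kg/s
2.58 h → 9288 s
m = ṁ × t = 1.36574 × 9288 = 12685 kg
In t: 12685 / 1000 = 12.685 t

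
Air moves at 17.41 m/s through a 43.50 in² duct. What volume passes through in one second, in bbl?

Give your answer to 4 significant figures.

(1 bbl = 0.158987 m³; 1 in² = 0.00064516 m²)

43.50 in² × 0.00064516 = 0.0280645 m²
V = v × A × t = 17.41 m/s × 0.0280645 m² × 1 s = 0.488603 m³
0.488603 m³ ÷ (0.158987 m³/bbl) = 3.07323 bbl

3.073 bbl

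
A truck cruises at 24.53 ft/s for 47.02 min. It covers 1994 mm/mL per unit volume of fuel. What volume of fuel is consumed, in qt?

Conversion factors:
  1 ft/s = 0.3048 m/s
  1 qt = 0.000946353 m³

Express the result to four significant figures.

11.18 qt

24.53 ft/s → 7.47674 m/s
47.02 min → 2821.2 s
d = v × t = 7.47674 × 2821.2 = 21093.4 m
1994 mm/mL → 1.994×10⁶ m/m³
V = d / (distance per unit fuel) = 21093.4 / 1.994×10⁶ = 0.0105784 m³
In qt: 0.0105784 / 0.000946353 = 11.1781 qt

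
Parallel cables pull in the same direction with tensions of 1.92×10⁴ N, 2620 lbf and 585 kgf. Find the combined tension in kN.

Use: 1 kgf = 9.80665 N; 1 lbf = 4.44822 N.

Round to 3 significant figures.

1.92×10⁴ N (already N)
2620 lbf × 4.44822 → 11654.3 N
585 kgf × 9.80665 → 5736.89 N
Total: 19200 + 11654.3 + 5736.89 = 36591.2 N
In kN: 36591.2 / 1000 = 36.5912 kN

36.6 kN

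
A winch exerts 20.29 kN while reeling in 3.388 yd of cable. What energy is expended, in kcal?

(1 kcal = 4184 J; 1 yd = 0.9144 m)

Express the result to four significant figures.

20.29 kN × 1000 → 20290 N
3.388 yd × 0.9144 → 3.09799 m
W = F × d = 20290 N × 3.09799 m = 62858.2 J
62858.2 J ÷ (4184 J/kcal) = 15.0235 kcal

15.02 kcal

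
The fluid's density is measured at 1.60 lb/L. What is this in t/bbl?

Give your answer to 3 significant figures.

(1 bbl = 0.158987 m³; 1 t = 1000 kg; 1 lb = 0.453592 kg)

1.60 lb/L × 0.453592 kg/lb ÷ 0.001 m³/L = 725.747 kg/m³
725.747 kg/m³ ÷ 1000 kg/t × 0.158987 m³/bbl = 0.115384 t/bbl

0.115 t/bbl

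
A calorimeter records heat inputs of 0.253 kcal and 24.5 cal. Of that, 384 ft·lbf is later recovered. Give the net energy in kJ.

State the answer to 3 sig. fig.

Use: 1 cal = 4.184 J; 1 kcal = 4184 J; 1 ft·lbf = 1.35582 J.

0.640 kJ

0.253 kcal × 4184 = 1058.55 J
24.5 cal × 4.184 = 102.508 J
384 ft·lbf × 1.35582 = 520.635 J
Net: 1058.55 + 102.508 − 520.635 = 640.423 J
In kJ: 640.423 / 1000 = 0.640423 kJ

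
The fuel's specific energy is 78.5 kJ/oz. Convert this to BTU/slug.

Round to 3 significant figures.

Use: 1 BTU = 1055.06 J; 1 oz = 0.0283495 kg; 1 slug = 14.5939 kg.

78.5 kJ/oz × 1000 J/kJ ÷ 0.0283495 kg/oz = 2.76901×10⁶ J/kg
2.76901×10⁶ J/kg ÷ 1055.06 J/BTU × 14.5939 kg/slug = 38301.8 BTU/slug

3.83×10⁴ BTU/slug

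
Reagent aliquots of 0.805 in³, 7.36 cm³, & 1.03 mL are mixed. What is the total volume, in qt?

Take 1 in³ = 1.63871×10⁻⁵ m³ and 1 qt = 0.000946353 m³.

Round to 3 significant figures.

0.805 in³ × 1.63871×10⁻⁵ = 1.31916×10⁻⁵ m³
7.36 cm³ × 10⁻⁶ = 7.36×10⁻⁶ m³
1.03 mL × 10⁻⁶ = 1.03×10⁻⁶ m³
Combined: 1.31916×10⁻⁵ + 7.36×10⁻⁶ + 1.03×10⁻⁶ = 2.15816×10⁻⁵ m³
In qt: 2.15816×10⁻⁵ / 0.000946353 = 0.022805 qt

0.0228 qt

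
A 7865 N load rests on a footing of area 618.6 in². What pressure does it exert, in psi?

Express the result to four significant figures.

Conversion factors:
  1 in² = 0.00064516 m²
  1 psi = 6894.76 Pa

618.6 in² × 0.00064516 = 0.399096 m²
P = F / A = 7865 N / 0.399096 m² = 19707 Pa
19707 Pa ÷ (6894.76 Pa/psi) = 2.85826 psi

2.858 psi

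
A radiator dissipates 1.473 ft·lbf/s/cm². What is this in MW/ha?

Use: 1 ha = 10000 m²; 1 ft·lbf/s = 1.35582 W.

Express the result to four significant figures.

199.7 MW/ha

1.473 ft·lbf/s/cm² × 1.35582 W/ft·lbf/s ÷ 0.0001 m²/cm² = 19971.2 W/m²
19971.2 W/m² ÷ 1000000 W/MW × 10000 m²/ha = 199.712 MW/ha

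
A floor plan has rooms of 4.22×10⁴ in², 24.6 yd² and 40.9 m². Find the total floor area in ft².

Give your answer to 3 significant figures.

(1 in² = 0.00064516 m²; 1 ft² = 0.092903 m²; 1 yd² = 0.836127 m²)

955 ft²

4.22×10⁴ in² × 0.00064516 = 27.2258 m²
24.6 yd² × 0.836127 = 20.5687 m²
40.9 m² (already m²)
Sum: 27.2258 + 20.5687 + 40.9 = 88.6945 m²
In ft²: 88.6945 / 0.092903 = 954.7 ft²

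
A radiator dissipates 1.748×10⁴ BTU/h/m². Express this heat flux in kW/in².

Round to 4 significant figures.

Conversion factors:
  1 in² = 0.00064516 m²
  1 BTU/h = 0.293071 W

0.003305 kW/in²

1.748×10⁴ BTU/h/m² × 0.293071 W/BTU/h = 5122.88 W/m²
5122.88 W/m² ÷ 1000 W/kW × 0.00064516 m²/in² = 0.00330508 kW/in²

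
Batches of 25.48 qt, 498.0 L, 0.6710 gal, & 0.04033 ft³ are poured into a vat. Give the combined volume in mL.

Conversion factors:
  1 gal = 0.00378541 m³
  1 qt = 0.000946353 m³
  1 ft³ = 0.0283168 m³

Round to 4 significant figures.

25.48 qt × 0.000946353 = 0.0241131 m³
498.0 L × 0.001 = 0.498 m³
0.6710 gal × 0.00378541 = 0.00254001 m³
0.04033 ft³ × 0.0283168 = 0.00114202 m³
Sum: 0.0241131 + 0.498 + 0.00254001 + 0.00114202 = 0.525795 m³
In mL: 0.525795 / 10⁻⁶ = 525795 mL

5.258×10⁵ mL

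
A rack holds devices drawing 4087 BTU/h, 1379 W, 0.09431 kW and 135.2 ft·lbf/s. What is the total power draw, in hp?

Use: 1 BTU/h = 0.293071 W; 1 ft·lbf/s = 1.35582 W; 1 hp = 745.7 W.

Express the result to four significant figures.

3.828 hp

4087 BTU/h × 0.293071 = 1197.78 W
1379 W (already W)
0.09431 kW × 1000 = 94.31 W
135.2 ft·lbf/s × 1.35582 = 183.307 W
Total: 1197.78 + 1379 + 94.31 + 183.307 = 2854.4 W
In hp: 2854.4 / 745.7 = 3.82781 hp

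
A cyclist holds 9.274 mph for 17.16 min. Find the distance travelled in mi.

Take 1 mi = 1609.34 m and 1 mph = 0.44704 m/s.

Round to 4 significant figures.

2.652 mi

9.274 mph × 0.44704 → 4.14585 m/s
17.16 min × 60 → 1029.6 s
d = v × t = 4.14585 m/s × 1029.6 s = 4268.57 m
4268.57 m ÷ (1609.34 m/mi) = 2.65237 mi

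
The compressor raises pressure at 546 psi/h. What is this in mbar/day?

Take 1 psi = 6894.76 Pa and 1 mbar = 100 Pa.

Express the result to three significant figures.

9.03×10⁵ mbar/day

546 psi/h × 6894.76 Pa/psi ÷ 3600 s/h = 1045.71 Pa/s
1045.71 Pa/s ÷ 100 Pa/mbar × 86400 s/day = 903493 mbar/day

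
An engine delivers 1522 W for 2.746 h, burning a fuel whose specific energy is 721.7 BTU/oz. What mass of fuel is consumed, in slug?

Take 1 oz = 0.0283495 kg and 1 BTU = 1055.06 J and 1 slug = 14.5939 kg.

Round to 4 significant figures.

0.03838 slug

2.746 h → 9885.6 s
E = P × t = 1522 × 9885.6 = 1.50459×10⁷ J
721.7 BTU/oz → 2.68589×10⁷ J/kg
m = E / e_s = 1.50459×10⁷ / 2.68589×10⁷ = 0.560183 kg
In slug: 0.560183 / 14.5939 = 0.0383847 slug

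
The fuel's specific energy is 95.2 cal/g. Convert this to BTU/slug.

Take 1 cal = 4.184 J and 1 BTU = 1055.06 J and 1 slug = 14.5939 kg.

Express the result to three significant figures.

95.2 cal/g × 4.184 J/cal ÷ 0.001 kg/g = 398317 J/kg
398317 J/kg ÷ 1055.06 J/BTU × 14.5939 kg/slug = 5509.64 BTU/slug

5510 BTU/slug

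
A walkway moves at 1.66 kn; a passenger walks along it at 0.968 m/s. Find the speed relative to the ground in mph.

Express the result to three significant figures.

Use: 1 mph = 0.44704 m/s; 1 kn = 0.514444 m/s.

4.08 mph

1.66 kn × 0.514444 = 0.853977 m/s
0.968 m/s (already m/s)
Combined: 0.853977 + 0.968 = 1.82198 m/s
In mph: 1.82198 / 0.44704 = 4.07565 mph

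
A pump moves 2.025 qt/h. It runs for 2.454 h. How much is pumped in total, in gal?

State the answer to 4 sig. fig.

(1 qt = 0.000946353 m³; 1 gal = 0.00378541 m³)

2.025 qt/h → 5.32324×10⁻⁷ m³/s
2.454 h → 8834.4 s
V = Q × t = 5.32324×10⁻⁷ × 8834.4 = 0.00470276 m³
In gal: 0.00470276 / 0.00378541 = 1.24234 gal

1.242 gal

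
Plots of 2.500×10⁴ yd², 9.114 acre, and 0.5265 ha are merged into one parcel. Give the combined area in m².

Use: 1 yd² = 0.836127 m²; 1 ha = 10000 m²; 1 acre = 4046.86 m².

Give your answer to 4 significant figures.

6.305×10⁴ m²

2.500×10⁴ yd² × 0.836127 = 20903.2 m²
9.114 acre × 4046.86 = 36883.1 m²
0.5265 ha × 10000 = 5265 m²
Total: 20903.2 + 36883.1 + 5265 = 63051.3 m²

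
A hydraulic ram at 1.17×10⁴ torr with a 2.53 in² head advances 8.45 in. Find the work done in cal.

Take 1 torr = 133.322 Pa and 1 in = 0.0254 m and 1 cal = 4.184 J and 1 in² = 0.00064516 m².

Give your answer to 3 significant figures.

1.17×10⁴ torr → 1.55987×10⁶ Pa
2.53 in² → 0.00163225 m²
F = P × A = 1.55987×10⁶ × 0.00163225 = 2546.1 N
8.45 in → 0.21463 m
W = F × d = 2546.1 × 0.21463 = 546.469 J
In cal: 546.469 / 4.184 = 130.609 cal

131 cal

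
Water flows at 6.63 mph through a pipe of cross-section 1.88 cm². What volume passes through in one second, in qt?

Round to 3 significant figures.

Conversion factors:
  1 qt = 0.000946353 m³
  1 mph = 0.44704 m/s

6.63 mph × 0.44704 → 2.96388 m/s
1.88 cm² × 0.0001 → 1.88×10⁻⁴ m²
V = v × A × t = 2.96388 m/s × 1.88×10⁻⁴ m² × 1 s = 5.57209×10⁻⁴ m³
5.57209×10⁻⁴ m³ ÷ (0.000946353 m³/qt) = 0.588796 qt

0.589 qt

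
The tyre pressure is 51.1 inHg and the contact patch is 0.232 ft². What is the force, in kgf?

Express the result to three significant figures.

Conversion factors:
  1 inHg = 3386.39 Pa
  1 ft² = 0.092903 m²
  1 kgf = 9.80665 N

380 kgf

51.1 inHg × 3386.39 = 173045 Pa
0.232 ft² × 0.092903 = 0.0215535 m²
F = P × A = 173045 Pa × 0.0215535 m² = 3729.73 N
3729.73 N ÷ (9.80665 N/kgf) = 380.327 kgf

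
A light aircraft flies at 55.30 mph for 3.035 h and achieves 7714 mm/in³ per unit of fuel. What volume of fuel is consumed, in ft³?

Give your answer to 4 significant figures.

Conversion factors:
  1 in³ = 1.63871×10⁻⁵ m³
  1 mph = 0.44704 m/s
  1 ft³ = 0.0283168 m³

55.30 mph → 24.7213 m/s
3.035 h → 10926 s
d = v × t = 24.7213 × 10926 = 270105 m
7714 mm/in³ → 470736 m/m³
V = d / (distance per unit fuel) = 270105 / 470736 = 0.573793 m³
In ft³: 0.573793 / 0.0283168 = 20.2633 ft³

20.26 ft³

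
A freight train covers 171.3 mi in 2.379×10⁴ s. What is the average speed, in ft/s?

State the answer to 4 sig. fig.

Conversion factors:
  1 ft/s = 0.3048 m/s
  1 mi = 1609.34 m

171.3 mi × 1609.34 → 275680 m
v = d / t = 275680 m / 23790 s = 11.5881 m/s
11.5881 m/s ÷ (0.3048 m/s/ft/s) = 38.0187 ft/s

38.02 ft/s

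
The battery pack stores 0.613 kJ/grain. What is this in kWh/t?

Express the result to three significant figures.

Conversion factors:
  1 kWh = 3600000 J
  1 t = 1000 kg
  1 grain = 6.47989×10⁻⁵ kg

2630 kWh/t

0.613 kJ/grain × 1000 J/kJ ÷ 6.47989×10⁻⁵ kg/grain = 9.46004×10⁶ J/kg
9.46004×10⁶ J/kg ÷ 3600000 J/kWh × 1000 kg/t = 2627.79 kWh/t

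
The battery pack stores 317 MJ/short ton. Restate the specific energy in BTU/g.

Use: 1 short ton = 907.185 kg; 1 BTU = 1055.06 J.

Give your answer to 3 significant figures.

317 MJ/short ton × 1000000 J/MJ ÷ 907.185 kg/short ton = 349433 J/kg
349433 J/kg ÷ 1055.06 J/BTU × 0.001 kg/g = 0.331197 BTU/g

0.331 BTU/g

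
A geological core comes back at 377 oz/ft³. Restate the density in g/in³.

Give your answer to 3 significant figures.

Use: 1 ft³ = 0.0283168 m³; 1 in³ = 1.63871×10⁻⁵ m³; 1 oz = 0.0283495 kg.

6.19 g/in³

377 oz/ft³ × 0.0283495 kg/oz ÷ 0.0283168 m³/ft³ = 377.435 kg/m³
377.435 kg/m³ ÷ 0.001 kg/g × 1.63871×10⁻⁵ m³/in³ = 6.18507 g/in³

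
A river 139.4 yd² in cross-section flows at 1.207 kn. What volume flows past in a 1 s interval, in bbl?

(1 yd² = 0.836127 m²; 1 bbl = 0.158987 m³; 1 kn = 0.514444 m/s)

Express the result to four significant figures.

1.207 kn × 0.514444 = 0.620934 m/s
139.4 yd² × 0.836127 = 116.556 m²
V = v × A × t = 0.620934 m/s × 116.556 m² × 1 s = 72.3736 m³
72.3736 m³ ÷ (0.158987 m³/bbl) = 455.217 bbl

455.2 bbl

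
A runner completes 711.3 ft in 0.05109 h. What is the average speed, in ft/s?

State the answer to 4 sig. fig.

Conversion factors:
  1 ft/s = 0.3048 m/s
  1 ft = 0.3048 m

3.867 ft/s

711.3 ft × 0.3048 → 216.804 m
0.05109 h × 3600 → 183.924 s
v = d / t = 216.804 m / 183.924 s = 1.17877 m/s
1.17877 m/s ÷ (0.3048 m/s/ft/s) = 3.86736 ft/s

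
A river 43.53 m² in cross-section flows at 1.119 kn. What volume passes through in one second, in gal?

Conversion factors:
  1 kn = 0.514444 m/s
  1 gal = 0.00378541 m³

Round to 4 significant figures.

6620 gal

1.119 kn × 0.514444 → 0.575663 m/s
V = v × A × t = 0.575663 m/s × 43.53 m² × 1 s = 25.0586 m³
25.0586 m³ ÷ (0.00378541 m³/gal) = 6619.78 gal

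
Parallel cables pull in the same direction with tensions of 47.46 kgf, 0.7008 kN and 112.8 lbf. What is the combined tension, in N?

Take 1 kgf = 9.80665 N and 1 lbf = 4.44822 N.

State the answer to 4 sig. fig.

47.46 kgf × 9.80665 → 465.424 N
0.7008 kN × 1000 → 700.8 N
112.8 lbf × 4.44822 → 501.759 N
Total: 465.424 + 700.8 + 501.759 = 1667.98 N

1668 N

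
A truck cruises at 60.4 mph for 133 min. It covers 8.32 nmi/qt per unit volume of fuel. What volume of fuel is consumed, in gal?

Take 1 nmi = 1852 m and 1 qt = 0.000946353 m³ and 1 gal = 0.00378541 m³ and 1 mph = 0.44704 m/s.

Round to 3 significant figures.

60.4 mph → 27.0012 m/s
133 min → 7980 s
d = v × t = 27.0012 × 7980 = 215470 m
8.32 nmi/qt → 1.62821×10⁷ m/m³
V = d / (distance per unit fuel) = 215470 / 1.62821×10⁷ = 0.0132336 m³
In gal: 0.0132336 / 0.00378541 = 3.49595 gal

3.50 gal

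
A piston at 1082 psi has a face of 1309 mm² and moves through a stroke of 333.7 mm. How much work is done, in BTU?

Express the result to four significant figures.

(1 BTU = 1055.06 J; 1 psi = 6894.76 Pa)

3.089 BTU

1082 psi → 7.46013×10⁶ Pa
1309 mm² → 0.001309 m²
F = P × A = 7.46013×10⁶ × 0.001309 = 9765.31 N
333.7 mm → 0.3337 m
W = F × d = 9765.31 × 0.3337 = 3258.68 J
In BTU: 3258.68 / 1055.06 = 3.08862 BTU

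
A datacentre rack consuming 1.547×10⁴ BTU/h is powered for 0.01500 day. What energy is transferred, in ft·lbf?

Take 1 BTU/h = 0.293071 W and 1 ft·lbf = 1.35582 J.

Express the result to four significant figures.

4.334×10⁶ ft·lbf

1.547×10⁴ BTU/h × 0.293071 → 4533.81 W
0.01500 day × 86400 → 1296 s
E = P × t = 4533.81 W × 1296 s = 5.87582×10⁶ J
5.87582×10⁶ J ÷ (1.35582 J/ft·lbf) = 4.33378×10⁶ ft·lbf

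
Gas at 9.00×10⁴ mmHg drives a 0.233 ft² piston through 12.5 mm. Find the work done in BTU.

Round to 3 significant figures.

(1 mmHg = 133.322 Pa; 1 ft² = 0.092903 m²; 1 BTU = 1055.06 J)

9.00×10⁴ mmHg → 1.1999×10⁷ Pa
0.233 ft² → 0.0216464 m²
F = P × A = 1.1999×10⁷ × 0.0216464 = 259735 N
12.5 mm → 0.0125 m
W = F × d = 259735 × 0.0125 = 3246.69 J
In BTU: 3246.69 / 1055.06 = 3.07726 BTU

3.08 BTU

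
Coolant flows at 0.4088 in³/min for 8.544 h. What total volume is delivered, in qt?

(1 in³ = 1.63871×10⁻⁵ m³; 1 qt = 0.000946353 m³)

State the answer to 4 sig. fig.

0.4088 in³/min → 1.11651×10⁻⁷ m³/s
8.544 h → 30758.4 s
V = Q × t = 1.11651×10⁻⁷ × 30758.4 = 0.00343421 m³
In qt: 0.00343421 / 0.000946353 = 3.62889 qt

3.629 qt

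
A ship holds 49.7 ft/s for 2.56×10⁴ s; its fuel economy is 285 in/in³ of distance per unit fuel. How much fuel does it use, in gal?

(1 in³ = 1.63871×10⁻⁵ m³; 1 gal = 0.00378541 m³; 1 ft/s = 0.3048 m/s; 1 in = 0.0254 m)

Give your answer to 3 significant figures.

49.7 ft/s → 15.1486 m/s
d = v × t = 15.1486 × 25600 = 387804 m
285 in/in³ → 441750 m/m³
V = d / (distance per unit fuel) = 387804 / 441750 = 0.877881 m³
In gal: 0.877881 / 0.00378541 = 231.912 gal

232 gal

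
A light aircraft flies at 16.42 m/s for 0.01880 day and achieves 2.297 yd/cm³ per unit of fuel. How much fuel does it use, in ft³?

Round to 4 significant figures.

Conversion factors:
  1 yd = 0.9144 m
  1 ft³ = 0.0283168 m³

0.01880 day → 1624.32 s
d = v × t = 16.42 × 1624.32 = 26671.3 m
2.297 yd/cm³ → 2.10038×10⁶ m/m³
V = d / (distance per unit fuel) = 26671.3 / 2.10038×10⁶ = 0.0126983 m³
In ft³: 0.0126983 / 0.0283168 = 0.448437 ft³

0.4484 ft³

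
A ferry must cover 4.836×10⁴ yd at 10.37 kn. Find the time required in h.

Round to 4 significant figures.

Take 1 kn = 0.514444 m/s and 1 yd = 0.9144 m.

4.836×10⁴ yd × 0.9144 → 44220.4 m
10.37 kn × 0.514444 → 5.33478 m/s
t = d / v = 44220.4 m / 5.33478 m/s = 8289.08 s
8289.08 s ÷ (3600 s/h) = 2.30252 h

2.303 h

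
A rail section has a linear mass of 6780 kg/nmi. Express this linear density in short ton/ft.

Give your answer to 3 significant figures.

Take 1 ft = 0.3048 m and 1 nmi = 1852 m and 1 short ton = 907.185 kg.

6780 kg/nmi ÷ 1852 m/nmi = 3.66091 kg/m
3.66091 kg/m ÷ 907.185 kg/short ton × 0.3048 m/ft = 0.00123001 short ton/ft

0.00123 short ton/ft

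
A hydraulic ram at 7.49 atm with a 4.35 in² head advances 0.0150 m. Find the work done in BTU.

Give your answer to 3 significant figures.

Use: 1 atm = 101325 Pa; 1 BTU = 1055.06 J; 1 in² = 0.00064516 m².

7.49 atm → 758924 Pa
4.35 in² → 0.00280645 m²
F = P × A = 758924 × 0.00280645 = 2129.88 N
W = F × d = 2129.88 × 0.015 = 31.9482 J
In BTU: 31.9482 / 1055.06 = 0.0302809 BTU

0.0303 BTU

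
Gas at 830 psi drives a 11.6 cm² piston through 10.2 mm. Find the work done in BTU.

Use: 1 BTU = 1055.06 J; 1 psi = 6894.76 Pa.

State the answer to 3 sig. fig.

0.0642 BTU

830 psi → 5.72265×10⁶ Pa
11.6 cm² → 0.00116 m²
F = P × A = 5.72265×10⁶ × 0.00116 = 6638.27 N
10.2 mm → 0.0102 m
W = F × d = 6638.27 × 0.0102 = 67.7104 J
In BTU: 67.7104 / 1055.06 = 0.0641768 BTU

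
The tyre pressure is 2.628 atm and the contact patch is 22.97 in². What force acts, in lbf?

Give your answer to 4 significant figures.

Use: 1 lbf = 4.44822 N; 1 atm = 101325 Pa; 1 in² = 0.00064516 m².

887.1 lbf

2.628 atm × 101325 = 266282 Pa
22.97 in² × 0.00064516 = 0.0148193 m²
F = P × A = 266282 Pa × 0.0148193 m² = 3946.11 N
3946.11 N ÷ (4.44822 N/lbf) = 887.121 lbf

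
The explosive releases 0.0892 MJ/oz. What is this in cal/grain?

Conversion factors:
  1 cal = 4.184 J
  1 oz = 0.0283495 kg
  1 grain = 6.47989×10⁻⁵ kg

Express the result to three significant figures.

0.0892 MJ/oz × 1000000 J/MJ ÷ 0.0283495 kg/oz = 3.14644×10⁶ J/kg
3.14644×10⁶ J/kg ÷ 4.184 J/cal × 6.47989×10⁻⁵ kg/grain = 48.7299 cal/grain

48.7 cal/grain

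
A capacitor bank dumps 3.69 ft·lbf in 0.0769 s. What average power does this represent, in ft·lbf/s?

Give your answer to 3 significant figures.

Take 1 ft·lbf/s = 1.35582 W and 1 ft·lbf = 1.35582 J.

48.0 ft·lbf/s

3.69 ft·lbf × 1.35582 → 5.00298 J
P = E / t = 5.00298 J / 0.0769 s = 65.0583 W
65.0583 W ÷ (1.35582 W/ft·lbf/s) = 47.9845 ft·lbf/s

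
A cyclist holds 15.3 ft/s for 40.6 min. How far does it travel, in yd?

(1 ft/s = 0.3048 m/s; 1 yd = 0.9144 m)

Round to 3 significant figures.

1.24×10⁴ yd

15.3 ft/s × 0.3048 → 4.66344 m/s
40.6 min × 60 → 2436 s
d = v × t = 4.66344 m/s × 2436 s = 11360.1 m
11360.1 m ÷ (0.9144 m/yd) = 12423.6 yd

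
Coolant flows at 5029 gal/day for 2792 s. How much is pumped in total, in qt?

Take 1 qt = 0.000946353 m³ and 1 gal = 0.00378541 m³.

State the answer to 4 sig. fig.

650.0 qt

5029 gal/day → 2.20334×10⁻⁴ m³/s
V = Q × t = 2.20334×10⁻⁴ × 2792 = 0.615173 m³
In qt: 0.615173 / 0.000946353 = 650.046 qt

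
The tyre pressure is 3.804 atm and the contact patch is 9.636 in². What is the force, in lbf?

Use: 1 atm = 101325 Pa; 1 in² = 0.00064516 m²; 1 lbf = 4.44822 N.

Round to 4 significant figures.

3.804 atm × 101325 = 385440 Pa
9.636 in² × 0.00064516 = 0.00621676 m²
F = P × A = 385440 Pa × 0.00621676 m² = 2396.19 N
2396.19 N ÷ (4.44822 N/lbf) = 538.685 lbf

538.7 lbf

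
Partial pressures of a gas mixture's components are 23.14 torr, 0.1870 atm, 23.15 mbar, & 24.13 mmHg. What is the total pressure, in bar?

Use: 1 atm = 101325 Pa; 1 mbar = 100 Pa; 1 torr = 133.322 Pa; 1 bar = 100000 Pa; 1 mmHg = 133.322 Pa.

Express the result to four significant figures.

23.14 torr × 133.322 → 3085.07 Pa
0.1870 atm × 101325 → 18947.8 Pa
23.15 mbar × 100 → 2315 Pa
24.13 mmHg × 133.322 → 3217.06 Pa
Sum: 3085.07 + 18947.8 + 2315 + 3217.06 = 27564.9 Pa
In bar: 27564.9 / 100000 = 0.275649 bar

0.2756 bar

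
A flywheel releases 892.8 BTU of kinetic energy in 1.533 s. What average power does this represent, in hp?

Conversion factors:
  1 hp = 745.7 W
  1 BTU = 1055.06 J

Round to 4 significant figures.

824.0 hp

892.8 BTU × 1055.06 = 941958 J
P = E / t = 941958 J / 1.533 s = 614454 W
614454 W ÷ (745.7 W/hp) = 823.996 hp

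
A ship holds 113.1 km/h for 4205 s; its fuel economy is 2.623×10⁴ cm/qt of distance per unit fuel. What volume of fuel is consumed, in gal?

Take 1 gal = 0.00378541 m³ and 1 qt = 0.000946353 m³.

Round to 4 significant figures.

125.9 gal

113.1 km/h → 31.4167 m/s
d = v × t = 31.4167 × 4205 = 132107 m
2.623×10⁴ cm/qt → 277169 m/m³
V = d / (distance per unit fuel) = 132107 / 277169 = 0.47663 m³
In gal: 0.47663 / 0.00378541 = 125.912 gal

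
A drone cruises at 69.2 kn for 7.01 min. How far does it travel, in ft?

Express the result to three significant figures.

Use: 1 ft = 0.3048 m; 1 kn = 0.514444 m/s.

69.2 kn × 0.514444 = 35.5995 m/s
7.01 min × 60 = 420.6 s
d = v × t = 35.5995 m/s × 420.6 s = 14973.1 m
14973.1 m ÷ (0.3048 m/ft) = 49124.3 ft

4.91×10⁴ ft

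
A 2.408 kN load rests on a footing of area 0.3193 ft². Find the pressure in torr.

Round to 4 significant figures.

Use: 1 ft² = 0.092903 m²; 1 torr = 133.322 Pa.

2.408 kN × 1000 → 2408 N
0.3193 ft² × 0.092903 → 0.0296639 m²
P = F / A = 2408 N / 0.0296639 m² = 81176.1 Pa
81176.1 Pa ÷ (133.322 Pa/torr) = 608.873 torr

608.9 torr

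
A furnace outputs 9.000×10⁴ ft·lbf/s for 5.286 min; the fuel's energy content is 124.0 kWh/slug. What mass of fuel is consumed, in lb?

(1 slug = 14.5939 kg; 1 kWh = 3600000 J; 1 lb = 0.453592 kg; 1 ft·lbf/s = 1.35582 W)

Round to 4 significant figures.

9.000×10⁴ ft·lbf/s → 122024 W
5.286 min → 317.16 s
E = P × t = 122024 × 317.16 = 3.87011×10⁷ J
124.0 kWh/slug → 3.05881×10⁷ J/kg
m = E / e_s = 3.87011×10⁷ / 3.05881×10⁷ = 1.26523 kg
In lb: 1.26523 / 0.453592 = 2.78936 lb

2.789 lb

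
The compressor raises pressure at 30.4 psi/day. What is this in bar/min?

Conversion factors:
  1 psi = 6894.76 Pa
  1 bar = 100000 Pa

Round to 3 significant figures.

0.00146 bar/min

30.4 psi/day × 6894.76 Pa/psi ÷ 86400 s/day = 2.42593 Pa/s
2.42593 Pa/s ÷ 100000 Pa/bar × 60 s/min = 0.00145556 bar/min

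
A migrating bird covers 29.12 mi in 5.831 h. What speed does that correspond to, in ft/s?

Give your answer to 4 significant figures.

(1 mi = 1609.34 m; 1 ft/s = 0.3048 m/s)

29.12 mi × 1609.34 = 46864 m
5.831 h × 3600 = 20991.6 s
v = d / t = 46864 m / 20991.6 s = 2.23251 m/s
2.23251 m/s ÷ (0.3048 m/s/ft/s) = 7.32451 ft/s

7.325 ft/s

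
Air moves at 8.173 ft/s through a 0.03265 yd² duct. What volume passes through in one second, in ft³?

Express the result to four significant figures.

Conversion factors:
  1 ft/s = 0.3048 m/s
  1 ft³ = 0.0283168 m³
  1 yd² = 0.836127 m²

8.173 ft/s × 0.3048 → 2.49113 m/s
0.03265 yd² × 0.836127 → 0.0272995 m²
V = v × A × t = 2.49113 m/s × 0.0272995 m² × 1 s = 0.0680066 m³
0.0680066 m³ ÷ (0.0283168 m³/ft³) = 2.40163 ft³

2.402 ft³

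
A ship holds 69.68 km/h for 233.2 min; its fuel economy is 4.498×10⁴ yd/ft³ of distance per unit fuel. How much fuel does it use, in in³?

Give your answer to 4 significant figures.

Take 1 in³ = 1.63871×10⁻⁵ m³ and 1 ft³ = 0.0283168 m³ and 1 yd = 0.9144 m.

69.68 km/h → 19.3556 m/s
233.2 min → 13992 s
d = v × t = 19.3556 × 13992 = 270824 m
4.498×10⁴ yd/ft³ → 1.45248×10⁶ m/m³
V = d / (distance per unit fuel) = 270824 / 1.45248×10⁶ = 0.186456 m³
In in³: 0.186456 / 1.63871×10⁻⁵ = 11378.2 in³

1.138×10⁴ in³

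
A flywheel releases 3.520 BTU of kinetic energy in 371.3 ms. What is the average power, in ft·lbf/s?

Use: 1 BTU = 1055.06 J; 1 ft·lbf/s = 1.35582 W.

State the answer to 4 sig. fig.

3.520 BTU × 1055.06 → 3713.81 J
371.3 ms × 0.001 → 0.3713 s
P = E / t = 3713.81 J / 0.3713 s = 10002.2 W
10002.2 W ÷ (1.35582 W/ft·lbf/s) = 7377.23 ft·lbf/s

7377 ft·lbf/s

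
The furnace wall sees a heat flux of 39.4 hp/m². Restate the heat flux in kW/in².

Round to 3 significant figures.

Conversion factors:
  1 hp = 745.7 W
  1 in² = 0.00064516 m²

0.0190 kW/in²

39.4 hp/m² × 745.7 W/hp = 29380.6 W/m²
29380.6 W/m² ÷ 1000 W/kW × 0.00064516 m²/in² = 0.0189552 kW/in²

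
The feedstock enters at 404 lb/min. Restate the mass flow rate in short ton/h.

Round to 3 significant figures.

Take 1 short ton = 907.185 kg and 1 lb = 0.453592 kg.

404 lb/min × 0.453592 kg/lb ÷ 60 s/min = 3.05419 kg/s
3.05419 kg/s ÷ 907.185 kg/short ton × 3600 s/h = 12.12 short ton/h

12.1 short ton/h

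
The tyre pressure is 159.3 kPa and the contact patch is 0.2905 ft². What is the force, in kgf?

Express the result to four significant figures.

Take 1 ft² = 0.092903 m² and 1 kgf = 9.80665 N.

159.3 kPa × 1000 = 159300 Pa
0.2905 ft² × 0.092903 = 0.0269883 m²
F = P × A = 159300 Pa × 0.0269883 m² = 4299.24 N
4299.24 N ÷ (9.80665 N/kgf) = 438.4 kgf

438.4 kgf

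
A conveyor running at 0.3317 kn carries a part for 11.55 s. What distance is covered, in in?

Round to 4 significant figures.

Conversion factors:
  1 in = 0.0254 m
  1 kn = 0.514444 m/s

0.3317 kn × 0.514444 = 0.170641 m/s
d = v × t = 0.170641 m/s × 11.55 s = 1.9709 m
1.9709 m ÷ (0.0254 m/in) = 77.5945 in

77.59 in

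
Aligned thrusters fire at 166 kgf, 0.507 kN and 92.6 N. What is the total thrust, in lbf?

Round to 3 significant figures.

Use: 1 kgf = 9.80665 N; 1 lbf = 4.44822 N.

501 lbf

166 kgf × 9.80665 → 1627.9 N
0.507 kN × 1000 → 507 N
92.6 N (already N)
Sum: 1627.9 + 507 + 92.6 = 2227.5 N
In lbf: 2227.5 / 4.44822 = 500.762 lbf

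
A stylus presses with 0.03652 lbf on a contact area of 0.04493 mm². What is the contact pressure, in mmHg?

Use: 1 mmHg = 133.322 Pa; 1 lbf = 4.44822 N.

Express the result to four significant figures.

2.712×10⁴ mmHg

0.03652 lbf × 4.44822 = 0.162449 N
0.04493 mm² × 10⁻⁶ = 4.493×10⁻⁸ m²
P = F / A = 0.162449 N / 4.493×10⁻⁸ m² = 3.6156×10⁶ Pa
3.6156×10⁶ Pa ÷ (133.322 Pa/mmHg) = 27119.3 mmHg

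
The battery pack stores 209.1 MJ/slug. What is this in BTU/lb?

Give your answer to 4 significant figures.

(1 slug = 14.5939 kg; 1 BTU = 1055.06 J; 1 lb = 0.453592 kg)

6160 BTU/lb

209.1 MJ/slug × 1000000 J/MJ ÷ 14.5939 kg/slug = 1.43279×10⁷ J/kg
1.43279×10⁷ J/kg ÷ 1055.06 J/BTU × 0.453592 kg/lb = 6159.86 BTU/lb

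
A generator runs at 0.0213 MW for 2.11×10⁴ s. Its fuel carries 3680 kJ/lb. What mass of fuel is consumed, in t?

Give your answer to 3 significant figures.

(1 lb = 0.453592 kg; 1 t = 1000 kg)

0.0554 t

0.0213 MW → 21300 W
E = P × t = 21300 × 21100 = 4.4943×10⁸ J
3680 kJ/lb → 8.11302×10⁶ J/kg
m = E / e_s = 4.4943×10⁸ / 8.11302×10⁶ = 55.3961 kg
In t: 55.3961 / 1000 = 0.0553961 t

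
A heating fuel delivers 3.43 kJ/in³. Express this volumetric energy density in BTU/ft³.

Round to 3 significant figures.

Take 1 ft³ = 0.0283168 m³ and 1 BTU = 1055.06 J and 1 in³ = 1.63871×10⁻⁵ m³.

3.43 kJ/in³ × 1000 J/kJ ÷ 1.63871×10⁻⁵ m³/in³ = 2.09311×10⁸ J/m³
2.09311×10⁸ J/m³ ÷ 1055.06 J/BTU × 0.0283168 m³/ft³ = 5617.71 BTU/ft³

5620 BTU/ft³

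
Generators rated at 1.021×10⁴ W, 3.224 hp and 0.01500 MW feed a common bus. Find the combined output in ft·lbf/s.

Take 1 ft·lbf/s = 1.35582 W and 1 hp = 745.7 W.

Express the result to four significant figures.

1.021×10⁴ W (already W)
3.224 hp × 745.7 = 2404.14 W
0.01500 MW × 1000000 = 15000 W
Sum: 10210 + 2404.14 + 15000 = 27614.1 W
In ft·lbf/s: 27614.1 / 1.35582 = 20367.1 ft·lbf/s

2.037×10⁴ ft·lbf/s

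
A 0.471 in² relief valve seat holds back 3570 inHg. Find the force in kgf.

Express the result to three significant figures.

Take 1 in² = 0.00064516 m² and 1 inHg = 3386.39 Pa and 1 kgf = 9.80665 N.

3570 inHg × 3386.39 = 1.20894×10⁷ Pa
0.471 in² × 0.00064516 = 3.0387×10⁻⁴ m²
F = P × A = 1.20894×10⁷ Pa × 3.0387×10⁻⁴ m² = 3673.61 N
3673.61 N ÷ (9.80665 N/kgf) = 374.604 kgf

375 kgf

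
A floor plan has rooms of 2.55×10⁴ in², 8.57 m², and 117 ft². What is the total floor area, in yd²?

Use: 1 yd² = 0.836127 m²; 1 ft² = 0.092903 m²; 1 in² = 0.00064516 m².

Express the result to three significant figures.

42.9 yd²

2.55×10⁴ in² × 0.00064516 → 16.4516 m²
8.57 m² (already m²)
117 ft² × 0.092903 → 10.8697 m²
Combined: 16.4516 + 8.57 + 10.8697 = 35.8913 m²
In yd²: 35.8913 / 0.836127 = 42.9257 yd²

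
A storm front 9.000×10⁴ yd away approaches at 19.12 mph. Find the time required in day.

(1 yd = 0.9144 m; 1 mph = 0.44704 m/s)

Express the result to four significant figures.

0.1114 day

9.000×10⁴ yd × 0.9144 → 82296 m
19.12 mph × 0.44704 → 8.5474 m/s
t = d / v = 82296 m / 8.5474 m/s = 9628.19 s
9628.19 s ÷ (86400 s/day) = 0.111437 day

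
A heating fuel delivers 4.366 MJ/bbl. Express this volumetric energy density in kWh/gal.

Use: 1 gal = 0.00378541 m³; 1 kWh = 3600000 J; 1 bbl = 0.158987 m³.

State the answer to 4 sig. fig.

0.02888 kWh/gal

4.366 MJ/bbl × 1000000 J/MJ ÷ 0.158987 m³/bbl = 2.74614×10⁷ J/m³
2.74614×10⁷ J/m³ ÷ 3600000 J/kWh × 0.00378541 m³/gal = 0.0288757 kWh/gal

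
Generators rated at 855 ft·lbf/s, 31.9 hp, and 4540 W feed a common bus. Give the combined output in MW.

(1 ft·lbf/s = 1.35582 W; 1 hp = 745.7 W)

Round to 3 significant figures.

0.0295 MW

855 ft·lbf/s × 1.35582 = 1159.23 W
31.9 hp × 745.7 = 23787.8 W
4540 W (already W)
Sum: 1159.23 + 23787.8 + 4540 = 29487 W
In MW: 29487 / 1000000 = 0.029487 MW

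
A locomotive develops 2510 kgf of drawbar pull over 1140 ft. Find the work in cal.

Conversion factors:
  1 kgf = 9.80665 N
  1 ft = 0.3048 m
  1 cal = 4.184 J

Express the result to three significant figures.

2.04×10⁶ cal

2510 kgf × 9.80665 = 24614.7 N
1140 ft × 0.3048 = 347.472 m
W = F × d = 24614.7 N × 347.472 m = 8.55292×10⁶ J
8.55292×10⁶ J ÷ (4.184 J/cal) = 2.0442×10⁶ cal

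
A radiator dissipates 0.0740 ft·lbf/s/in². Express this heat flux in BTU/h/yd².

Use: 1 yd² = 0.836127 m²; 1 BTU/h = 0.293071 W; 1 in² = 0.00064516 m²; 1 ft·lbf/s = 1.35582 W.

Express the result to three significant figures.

444 BTU/h/yd²

0.0740 ft·lbf/s/in² × 1.35582 W/ft·lbf/s ÷ 0.00064516 m²/in² = 155.513 W/m²
155.513 W/m² ÷ 0.293071 W/BTU/h × 0.836127 m²/yd² = 443.676 BTU/h/yd²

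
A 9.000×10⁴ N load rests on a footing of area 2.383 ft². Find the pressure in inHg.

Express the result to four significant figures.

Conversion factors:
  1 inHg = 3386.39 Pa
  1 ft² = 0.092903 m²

120.0 inHg

2.383 ft² × 0.092903 = 0.221388 m²
P = F / A = 90000 N / 0.221388 m² = 406526 Pa
406526 Pa ÷ (3386.39 Pa/inHg) = 120.047 inHg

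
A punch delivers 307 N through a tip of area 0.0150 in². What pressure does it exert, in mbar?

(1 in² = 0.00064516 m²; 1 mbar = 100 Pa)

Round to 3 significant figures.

3.17×10⁵ mbar

0.0150 in² × 0.00064516 = 9.6774×10⁻⁶ m²
P = F / A = 307 N / 9.6774×10⁻⁶ m² = 3.17234×10⁷ Pa
3.17234×10⁷ Pa ÷ (100 Pa/mbar) = 317234 mbar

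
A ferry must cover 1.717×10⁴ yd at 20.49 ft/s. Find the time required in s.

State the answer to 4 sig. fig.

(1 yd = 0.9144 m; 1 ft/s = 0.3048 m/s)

2514 s

1.717×10⁴ yd × 0.9144 → 15700.2 m
20.49 ft/s × 0.3048 → 6.24535 m/s
t = d / v = 15700.2 m / 6.24535 m/s = 2513.9 s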